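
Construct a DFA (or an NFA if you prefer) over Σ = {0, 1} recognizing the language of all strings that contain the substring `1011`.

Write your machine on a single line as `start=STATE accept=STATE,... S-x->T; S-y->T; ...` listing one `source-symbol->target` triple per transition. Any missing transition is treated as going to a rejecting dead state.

start=s0; accept=s4; s0-0->s0; s0-1->s1; s1-0->s2; s1-1->s1; s2-0->s0; s2-1->s3; s3-0->s2; s3-1->s4; s4-0->s4; s4-1->s4

States s0..s3 record the length of the longest prefix of `1011` that matches the current input suffix. Reaching s4 means `1011` has been seen, and we stay there forever. Accept from s4.
With 5 states:
        0   1  
>  s0   s0  s1 
   s1   s2  s1 
   s2   s0  s3 
   s3   s2  s4 
 * s4   s4  s4 
(> = start, * = accepting)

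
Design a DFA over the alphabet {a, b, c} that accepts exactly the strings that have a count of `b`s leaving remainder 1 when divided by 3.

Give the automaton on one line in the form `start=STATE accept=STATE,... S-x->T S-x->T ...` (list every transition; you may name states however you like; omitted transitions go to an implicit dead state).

start=s0 accept=s1 s0-a->s0 s0-b->s1 s0-c->s0 s1-a->s1 s1-b->s2 s1-c->s1 s2-a->s2 s2-b->s0 s2-c->s2

Keep the running count of `b`s modulo 3: each `b` advances along the cycle s0 → s1 → s2 → s0 while other symbols loop. Accept at s1.
3 states suffice.
        a   b   c  
>  s0   s0  s1  s0 
 * s1   s1  s2  s1 
   s2   s2  s0  s2 
(> = start, * = accepting)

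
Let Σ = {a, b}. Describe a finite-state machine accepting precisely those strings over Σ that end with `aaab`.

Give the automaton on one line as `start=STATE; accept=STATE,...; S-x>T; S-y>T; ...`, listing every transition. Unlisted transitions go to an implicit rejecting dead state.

start=S0; accept=S4; S0-a>S1; S0-b>S0; S1-a>S2; S1-b>S0; S2-a>S3; S2-b>S0; S3-a>S3; S3-b>S4; S4-a>S1; S4-b>S0

Remember how much of `aaab` the current input suffix matches. State S0 means no match yet; S1 means the last symbol is `a`; S2 means the last 2 symbols are `aa`; S3 means the last 3 symbols are `aaa`; S4 means the last 4 symbols are `aaab`. Only S4 accepts. On a mismatch, fall back to the longest proper suffix that is still a prefix of `aaab`.
        a   b  
>  S0   S1  S0 
   S1   S2  S0 
   S2   S3  S0 
   S3   S3  S4 
 * S4   S1  S0 
(> = start, * = accepting)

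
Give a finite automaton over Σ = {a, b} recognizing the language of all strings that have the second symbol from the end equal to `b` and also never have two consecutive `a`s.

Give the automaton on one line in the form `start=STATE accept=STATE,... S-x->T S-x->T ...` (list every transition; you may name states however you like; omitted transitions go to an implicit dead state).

Build one automaton per condition and run them in lockstep. The first has 7 states tracking the last 2 symbols read; the second has 3 states tracking partial matches of the forbidden pattern `aa`. A product state is a pair (one from each), accepting exactly when both do. Minimizing collapses redundant product states.
With 6 states:
        a   b  
>  s0   s1  s2 
   s1   s3  s2 
   s2   s4  s5 
   s3   s3  s3 
 * s4   s3  s2 
 * s5   s4  s5 
(> = start, * = accepting)

start=s0 accept=s4,s5 s0-a->s1 s0-b->s2 s1-a->s3 s1-b->s2 s2-a->s4 s2-b->s5 s3-a->s3 s3-b->s3 s4-a->s3 s4-b->s2 s5-a->s4 s5-b->s5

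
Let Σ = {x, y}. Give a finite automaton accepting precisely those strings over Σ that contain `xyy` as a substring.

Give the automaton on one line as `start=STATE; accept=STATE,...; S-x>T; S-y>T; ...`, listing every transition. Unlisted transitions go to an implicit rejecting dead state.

States S0..S2 record the length of the longest prefix of `xyy` that matches the current input suffix. Reaching S3 means `xyy` has been seen, and we stay there forever. Accept from S3.
With 4 states:
        x   y  
>  S0   S1  S0 
   S1   S1  S2 
   S2   S1  S3 
 * S3   S3  S3 
(> = start, * = accepting)

start=S0; accept=S3; S0-x>S1; S0-y>S0; S1-x>S1; S1-y>S2; S2-x>S1; S2-y>S3; S3-x>S3; S3-y>S3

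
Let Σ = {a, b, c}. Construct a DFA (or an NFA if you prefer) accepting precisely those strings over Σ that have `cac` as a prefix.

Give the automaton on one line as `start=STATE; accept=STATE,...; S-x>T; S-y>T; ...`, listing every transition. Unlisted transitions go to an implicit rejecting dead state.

Check the first 3 symbols one by one: q0 through q2 record how many have matched `cac` so far; any wrong symbol goes to the dead state q4. After all 3 match we enter the accepting sink q3.
        a   b   c  
>  q0   q4  q4  q1 
   q1   q2  q4  q4 
   q2   q4  q4  q3 
 * q3   q3  q3  q3 
   q4   q4  q4  q4 
(> = start, * = accepting)

start=q0; accept=q3; q0-a>q4; q0-b>q4; q0-c>q1; q1-a>q2; q1-b>q4; q1-c>q4; q2-a>q4; q2-b>q4; q2-c>q3; q3-a>q3; q3-b>q3; q3-c>q3; q4-a>q4; q4-b>q4; q4-c>q4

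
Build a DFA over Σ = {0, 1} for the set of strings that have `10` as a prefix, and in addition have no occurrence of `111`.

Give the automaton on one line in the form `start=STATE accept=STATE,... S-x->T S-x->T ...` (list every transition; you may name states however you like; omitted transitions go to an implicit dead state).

start=S0 accept=S4,S6,S8 S0-0->S1 S0-1->S2 S1-0->S1 S1-1->S3 S2-0->S4 S2-1->S5 S3-0->S1 S3-1->S5 S4-0->S4 S4-1->S6 S5-0->S1 S5-1->S7 S6-0->S4 S6-1->S8 S7-0->S7 S7-1->S7 S8-0->S4 S8-1->S9 S9-0->S9 S9-1->S9

Run two small machines in parallel and take their product. One (4 states) tracks whether the input so far still matches the prefix `10`; the other (4 states) tracks partial matches of the forbidden pattern `111`. Each combined state is a pair, one component from each; accept when both components accept.
        0   1  
>  S0   S1  S2 
   S1   S1  S3 
   S2   S4  S5 
   S3   S1  S5 
 * S4   S4  S6 
   S5   S1  S7 
 * S6   S4  S8 
   S7   S7  S7 
 * S8   S4  S9 
   S9   S9  S9 
(> = start, * = accepting)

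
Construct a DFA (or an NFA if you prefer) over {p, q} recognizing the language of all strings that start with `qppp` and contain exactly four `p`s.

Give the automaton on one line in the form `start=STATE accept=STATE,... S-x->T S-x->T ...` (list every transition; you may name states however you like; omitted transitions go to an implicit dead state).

Build one automaton per condition and run them in lockstep. One (6 states) tracks whether the input so far still matches the prefix `qppp`; the other (6 states) tracks the count of `p`s, saturating at 5. Each combined state is a pair, one component from each; accept when both components accept.
With 13 states:
          p    q  
>  S0     S1   S2 
   S1     S3   S1 
   S2     S4   S5 
   S3     S6   S3 
   S4     S7   S1 
   S5     S1   S5 
   S6     S8   S6 
   S7     S9   S3 
   S8    S10   S8 
   S9    S11   S9 
   S10   S10  S10 
 * S11   S12  S11 
   S12   S12  S12 
(> = start, * = accepting)

start=S0 accept=S11 S0-p->S1 S0-q->S2 S1-p->S3 S1-q->S1 S2-p->S4 S2-q->S5 S3-p->S6 S3-q->S3 S4-p->S7 S4-q->S1 S5-p->S1 S5-q->S5 S6-p->S8 S6-q->S6 S7-p->S9 S7-q->S3 S8-p->S10 S8-q->S8 S9-p->S11 S9-q->S9 S10-p->S10 S10-q->S10 S11-p->S12 S11-q->S11 S12-p->S12 S12-q->S12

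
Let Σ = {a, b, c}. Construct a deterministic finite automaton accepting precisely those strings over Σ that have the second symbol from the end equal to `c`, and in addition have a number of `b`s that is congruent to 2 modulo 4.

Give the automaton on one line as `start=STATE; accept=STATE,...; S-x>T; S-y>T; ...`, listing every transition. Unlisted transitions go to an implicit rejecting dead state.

Handle the two conditions separately and then intersect. The first has 13 states tracking the last 2 symbols read; the second has 4 states tracking the count of `b`s modulo 4. A product state is a pair (one from each), accepting exactly when both do. Minimizing collapses redundant product states.
An 8-state machine:
        a   b   c  
>  S0   S0  S1  S0 
   S1   S1  S2  S3 
   S2   S2  S4  S5 
   S3   S1  S6  S3 
   S4   S4  S0  S4 
   S5   S6  S4  S7 
 * S6   S2  S4  S5 
 * S7   S6  S4  S7 
(> = start, * = accepting)

start=S0; accept=S6,S7; S0-a>S0; S0-b>S1; S0-c>S0; S1-a>S1; S1-b>S2; S1-c>S3; S2-a>S2; S2-b>S4; S2-c>S5; S3-a>S1; S3-b>S6; S3-c>S3; S4-a>S4; S4-b>S0; S4-c>S4; S5-a>S6; S5-b>S4; S5-c>S7; S6-a>S2; S6-b>S4; S6-c>S5; S7-a>S6; S7-b>S4; S7-c>S7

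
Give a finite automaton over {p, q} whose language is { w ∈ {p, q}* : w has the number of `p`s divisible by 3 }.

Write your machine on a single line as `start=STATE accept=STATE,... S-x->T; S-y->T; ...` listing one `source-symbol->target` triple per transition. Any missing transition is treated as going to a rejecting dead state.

start=s0; accept=s0; s0-p->s1; s0-q->s0; s1-p->s2; s1-q->s1; s2-p->s0; s2-q->s2

The only thing that matters is how many `p`s have appeared, reduced mod 3. Use one state per residue: s0 for 0, …, s2 for 2. Reading `p` moves to the next residue; anything else stays put. s0 is accepting.
3 states suffice.
        p   q  
>* s0   s1  s0 
   s1   s2  s1 
   s2   s0  s2 
(> = start, * = accepting)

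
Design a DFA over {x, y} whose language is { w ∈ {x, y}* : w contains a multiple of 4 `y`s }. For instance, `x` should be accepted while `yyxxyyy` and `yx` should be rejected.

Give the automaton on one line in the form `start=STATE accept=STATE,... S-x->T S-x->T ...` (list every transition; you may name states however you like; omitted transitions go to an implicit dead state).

start=q0 accept=q0 q0-x->q0 q0-y->q1 q1-x->q1 q1-y->q2 q2-x->q2 q2-y->q3 q3-x->q3 q3-y->q0

Keep the running count of `y`s modulo 4: each `y` advances along the cycle q0 → q1 → q2 → q3 → q0 while other symbols loop. Accept at q0.
        x   y  
>* q0   q0  q1 
   q1   q1  q2 
   q2   q2  q3 
   q3   q3  q0 
(> = start, * = accepting)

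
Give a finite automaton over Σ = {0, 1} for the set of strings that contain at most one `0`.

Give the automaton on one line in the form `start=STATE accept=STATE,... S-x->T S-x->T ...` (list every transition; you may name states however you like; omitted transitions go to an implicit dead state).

start=q0 accept=q0,q1 q0-0->q1 q0-1->q0 q1-0->q2 q1-1->q1 q2-0->q2 q2-1->q2

Only the number of `0`s matters, and only up to 2. Make a chain q0 → q1 → q2 advanced by each `0` (with q2 absorbing); every other symbol self-loops. The accepting set is {q0, q1}.
        0   1  
>* q0   q1  q0 
 * q1   q2  q1 
   q2   q2  q2 
(> = start, * = accepting)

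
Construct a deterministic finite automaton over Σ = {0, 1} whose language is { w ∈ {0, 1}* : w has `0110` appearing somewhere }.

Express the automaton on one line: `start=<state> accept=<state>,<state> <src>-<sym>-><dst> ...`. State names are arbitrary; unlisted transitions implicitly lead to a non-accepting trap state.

Track how much of `0110` has been matched so far: state S0 is no progress, S4 is the absorbing accept state reached once `0110` has occurred. Intermediate states record partial matches; on a mismatch, fall back to the longest reusable overlap.
        0   1  
>  S0   S1  S0 
   S1   S1  S2 
   S2   S1  S3 
   S3   S4  S0 
 * S4   S4  S4 
(> = start, * = accepting)

start=S0 accept=S4 S0-0->S1 S0-1->S0 S1-0->S1 S1-1->S2 S2-0->S1 S2-1->S3 S3-0->S4 S3-1->S0 S4-0->S4 S4-1->S4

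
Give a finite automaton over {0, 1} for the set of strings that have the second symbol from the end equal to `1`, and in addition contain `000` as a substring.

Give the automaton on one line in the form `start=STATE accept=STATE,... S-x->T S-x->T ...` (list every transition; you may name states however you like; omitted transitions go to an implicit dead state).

start=A accept=J,K A-0->B A-1->C B-0->D B-1->E C-0->F C-1->G D-0->H D-1->E E-0->F E-1->G F-0->D F-1->E G-0->F G-1->G H-0->H H-1->I I-0->J I-1->K J-0->H J-1->I K-0->J K-1->K

Run two small machines in parallel and take their product. The first has 7 states tracking the last 2 symbols read; the second has 4 states tracking whether and how much of `000` has been seen. A product state is a pair (one from each), accepting exactly when both do.
An 11-state machine:
       0  1 
>  A   B  C 
   B   D  E 
   C   F  G 
   D   H  E 
   E   F  G 
   F   D  E 
   G   F  G 
   H   H  I 
   I   J  K 
 * J   H  I 
 * K   J  K 
(> = start, * = accepting)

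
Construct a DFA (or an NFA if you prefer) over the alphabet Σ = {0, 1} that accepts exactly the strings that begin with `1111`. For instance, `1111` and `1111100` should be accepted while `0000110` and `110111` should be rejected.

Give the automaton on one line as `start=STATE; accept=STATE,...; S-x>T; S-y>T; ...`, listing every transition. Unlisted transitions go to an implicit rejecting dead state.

Check the first 4 symbols one by one: A through D record how many have matched `1111` so far; any wrong symbol goes to the dead state F. After all 4 match we enter the accepting sink E.
       0  1 
>  A   F  B 
   B   F  C 
   C   F  D 
   D   F  E 
 * E   E  E 
   F   F  F 
(> = start, * = accepting)

start=A; accept=E; A-0>F; A-1>B; B-0>F; B-1>C; C-0>F; C-1>D; D-0>F; D-1>E; E-0>E; E-1>E; F-0>F; F-1>F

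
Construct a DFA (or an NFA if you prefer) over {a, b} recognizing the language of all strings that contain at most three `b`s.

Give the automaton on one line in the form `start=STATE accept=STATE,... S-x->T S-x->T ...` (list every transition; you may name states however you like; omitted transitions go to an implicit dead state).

start=q0 accept=q0,q1,q2,q3 q0-a->q0 q0-b->q1 q1-a->q1 q1-b->q2 q2-a->q2 q2-b->q3 q3-a->q3 q3-b->q4 q4-a->q4 q4-b->q4

Only the number of `b`s matters, and only up to 4. Make a chain q0 → q1 → q2 → q3 → q4 advanced by each `b` (with q4 absorbing); every other symbol self-loops. The accepting set is {q0, q1, q2, q3}.
A 5-state machine:
        a   b  
>* q0   q0  q1 
 * q1   q1  q2 
 * q2   q2  q3 
 * q3   q3  q4 
   q4   q4  q4 
(> = start, * = accepting)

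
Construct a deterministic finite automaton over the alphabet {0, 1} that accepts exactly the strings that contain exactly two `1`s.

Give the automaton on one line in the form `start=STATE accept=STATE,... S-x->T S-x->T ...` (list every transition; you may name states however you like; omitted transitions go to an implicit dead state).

start=q0 accept=q2 q0-0->q0 q0-1->q1 q1-0->q1 q1-1->q2 q2-0->q2 q2-1->q3 q3-0->q3 q3-1->q3

Count `1`s, saturating at 3: states q0 through q2 mean 0 through 2 `1`s seen; q3 means more than 2. Each `1` increments (capped at q3); other symbols loop. Accept from {q2}.
4 states suffice.
        0   1  
>  q0   q0  q1 
   q1   q1  q2 
 * q2   q2  q3 
   q3   q3  q3 
(> = start, * = accepting)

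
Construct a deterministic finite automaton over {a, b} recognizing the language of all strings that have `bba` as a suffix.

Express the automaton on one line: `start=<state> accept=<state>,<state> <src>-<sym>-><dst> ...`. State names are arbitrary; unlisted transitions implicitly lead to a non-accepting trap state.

Let each state record the length of the longest suffix of the input read so far that is also a prefix of `bba`. s1 means the last symbol is `b`; s2 means the last 2 symbols are `bb`; s3 means the last 3 symbols are `bba`. Accept only at s3, where the string currently ends in `bba`.
        a   b  
>  s0   s0  s1 
   s1   s0  s2 
   s2   s3  s2 
 * s3   s0  s1 
(> = start, * = accepting)

start=s0 accept=s3 s0-a->s0 s0-b->s1 s1-a->s0 s1-b->s2 s2-a->s3 s2-b->s2 s3-a->s0 s3-b->s1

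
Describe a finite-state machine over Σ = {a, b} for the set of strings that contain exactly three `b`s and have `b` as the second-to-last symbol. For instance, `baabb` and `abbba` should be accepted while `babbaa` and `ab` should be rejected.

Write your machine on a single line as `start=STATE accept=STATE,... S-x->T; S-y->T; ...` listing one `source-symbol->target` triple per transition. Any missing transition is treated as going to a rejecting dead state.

Run two small machines in parallel and take their product. One (5 states) tracks the count of `b`s, saturating at 4; the other (7 states) tracks the last 2 symbols read. Each combined state is a pair, one component from each; accept when both components accept. After merging equivalent states the machine shrinks.
With 8 states:
        a   b  
>  S0   S0  S1 
   S1   S1  S2 
   S2   S3  S4 
   S3   S3  S5 
 * S4   S6  S7 
   S5   S6  S7 
 * S6   S7  S7 
   S7   S7  S7 
(> = start, * = accepting)

start=S0; accept=S4,S6; S0-a->S0; S0-b->S1; S1-a->S1; S1-b->S2; S2-a->S3; S2-b->S4; S3-a->S3; S3-b->S5; S4-a->S6; S4-b->S7; S5-a->S6; S5-b->S7; S6-a->S7; S6-b->S7; S7-a->S7; S7-b->S7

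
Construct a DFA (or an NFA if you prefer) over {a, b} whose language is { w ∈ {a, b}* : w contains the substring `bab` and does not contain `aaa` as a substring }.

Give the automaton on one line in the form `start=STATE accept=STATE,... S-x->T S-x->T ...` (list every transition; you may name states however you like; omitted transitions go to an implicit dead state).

start=s0 accept=s6,s7,s8 s0-a->s1 s0-b->s2 s1-a->s3 s1-b->s2 s2-a->s4 s2-b->s2 s3-a->s5 s3-b->s2 s4-a->s3 s4-b->s6 s5-a->s5 s5-b->s5 s6-a->s7 s6-b->s6 s7-a->s8 s7-b->s6 s8-a->s5 s8-b->s6

Build one automaton per condition and run them in lockstep. One (4 states) tracks whether and how much of `bab` has been seen; the other (4 states) tracks partial matches of the forbidden pattern `aaa`. Each combined state is a pair, one component from each; accept when both components accept. After merging equivalent states the machine shrinks.
        a   b  
>  s0   s1  s2 
   s1   s3  s2 
   s2   s4  s2 
   s3   s5  s2 
   s4   s3  s6 
   s5   s5  s5 
 * s6   s7  s6 
 * s7   s8  s6 
 * s8   s5  s6 
(> = start, * = accepting)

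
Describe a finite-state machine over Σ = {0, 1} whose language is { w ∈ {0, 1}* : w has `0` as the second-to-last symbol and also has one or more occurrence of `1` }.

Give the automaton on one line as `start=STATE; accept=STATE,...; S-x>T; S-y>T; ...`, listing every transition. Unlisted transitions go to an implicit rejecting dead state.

start=A; accept=D,F; A-0>B; A-1>C; B-0>B; B-1>D; C-0>E; C-1>C; D-0>E; D-1>C; E-0>F; E-1>D; F-0>F; F-1>D

Handle the two conditions separately and then intersect. The first has 7 states tracking the last 2 symbols read; the second has 3 states tracking the count of `1`s, saturating at 2. A product state is a pair (one from each), accepting exactly when both do. After merging equivalent states the machine shrinks.
6 states suffice.
       0  1 
>  A   B  C 
   B   B  D 
   C   E  C 
 * D   E  C 
   E   F  D 
 * F   F  D 
(> = start, * = accepting)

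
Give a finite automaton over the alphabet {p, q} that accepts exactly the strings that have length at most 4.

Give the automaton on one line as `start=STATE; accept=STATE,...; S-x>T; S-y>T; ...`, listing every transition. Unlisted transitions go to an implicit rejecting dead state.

start=S0; accept=S0,S1,S2,S3,S4; S0-p>S1; S0-q>S1; S1-p>S2; S1-q>S2; S2-p>S3; S2-q>S3; S3-p>S4; S3-q>S4; S4-p>S5; S4-q>S5; S5-p>S5; S5-q>S5

We only need to distinguish lengths 0, 1, …, 4, and '>4'. Chain S0 → S1 → S2 → S3 → S4 → S5 on every symbol, with S5 looping. Accepting states: {S0, S1, S2, S3, S4}.
        p   q  
>* S0   S1  S1 
 * S1   S2  S2 
 * S2   S3  S3 
 * S3   S4  S4 
 * S4   S5  S5 
   S5   S5  S5 
(> = start, * = accepting)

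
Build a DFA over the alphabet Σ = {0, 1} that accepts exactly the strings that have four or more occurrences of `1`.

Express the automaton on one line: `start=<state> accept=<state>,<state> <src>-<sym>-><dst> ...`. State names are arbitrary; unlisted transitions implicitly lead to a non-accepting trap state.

Count `1`s, saturating at 5: states s0 through s4 mean 0 through 4 `1`s seen; s5 means more than 4. Each `1` increments (capped at s5); other symbols loop. Accept from {s4, s5}.
        0   1  
>  s0   s0  s1 
   s1   s1  s2 
   s2   s2  s3 
   s3   s3  s4 
 * s4   s4  s5 
 * s5   s5  s5 
(> = start, * = accepting)

start=s0 accept=s4,s5 s0-0->s0 s0-1->s1 s1-0->s1 s1-1->s2 s2-0->s2 s2-1->s3 s3-0->s3 s3-1->s4 s4-0->s4 s4-1->s5 s5-0->s5 s5-1->s5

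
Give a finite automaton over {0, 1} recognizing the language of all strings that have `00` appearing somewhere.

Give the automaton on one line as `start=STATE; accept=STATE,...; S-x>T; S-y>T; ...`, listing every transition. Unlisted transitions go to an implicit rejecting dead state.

start=A; accept=C; A-0>B; A-1>A; B-0>C; B-1>A; C-0>C; C-1>C

Track how much of `00` has been matched so far: state A is no progress, C is the absorbing accept state reached once `00` has occurred. Intermediate states record partial matches; on a mismatch, fall back to the longest reusable overlap.
3 states suffice.
       0  1 
>  A   B  A 
   B   C  A 
 * C   C  C 
(> = start, * = accepting)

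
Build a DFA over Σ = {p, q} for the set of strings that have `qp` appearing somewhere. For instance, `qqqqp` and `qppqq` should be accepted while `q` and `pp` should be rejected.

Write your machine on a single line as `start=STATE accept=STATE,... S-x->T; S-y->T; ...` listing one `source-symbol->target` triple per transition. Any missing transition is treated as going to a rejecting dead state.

Track how much of `qp` has been matched so far: state A is no progress, C is the absorbing accept state reached once `qp` has occurred. Intermediate states record partial matches; on a mismatch, fall back to the longest reusable overlap.
With 3 states:
       p  q 
>  A   A  B 
   B   C  B 
 * C   C  C 
(> = start, * = accepting)

start=A; accept=C; A-p->A; A-q->B; B-p->C; B-q->B; C-p->C; C-q->C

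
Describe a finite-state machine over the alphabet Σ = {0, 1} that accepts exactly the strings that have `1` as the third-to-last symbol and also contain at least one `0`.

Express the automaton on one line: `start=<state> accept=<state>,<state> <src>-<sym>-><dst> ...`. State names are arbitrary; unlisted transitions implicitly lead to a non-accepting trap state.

Run two small machines in parallel and take their product. The first has 15 states tracking the last 3 symbols read; the second has 3 states tracking the count of `0`s, saturating at 2. A product state is a pair (one from each), accepting exactly when both do.
With 20 states:
          0    1  
>  q0     q1   q2 
   q1     q3   q4 
   q2     q5   q6 
   q3     q7   q8 
   q4     q9  q10 
   q5    q11  q12 
   q6    q13  q14 
   q7     q7   q8 
   q8     q9  q15 
   q9    q11  q16 
   q10   q17  q18 
 * q11    q7   q8 
 * q12    q9  q10 
 * q13   q11  q12 
   q14   q13  q14 
   q15   q17  q19 
 * q16    q9  q15 
 * q17   q11  q16 
 * q18   q17  q18 
 * q19   q17  q19 
(> = start, * = accepting)

start=q0 accept=q11,q12,q13,q16,q17,q18,q19 q0-0->q1 q0-1->q2 q1-0->q3 q1-1->q4 q2-0->q5 q2-1->q6 q3-0->q7 q3-1->q8 q4-0->q9 q4-1->q10 q5-0->q11 q5-1->q12 q6-0->q13 q6-1->q14 q7-0->q7 q7-1->q8 q8-0->q9 q8-1->q15 q9-0->q11 q9-1->q16 q10-0->q17 q10-1->q18 q11-0->q7 q11-1->q8 q12-0->q9 q12-1->q10 q13-0->q11 q13-1->q12 q14-0->q13 q14-1->q14 q15-0->q17 q15-1->q19 q16-0->q9 q16-1->q15 q17-0->q11 q17-1->q16 q18-0->q17 q18-1->q18 q19-0->q17 q19-1->q19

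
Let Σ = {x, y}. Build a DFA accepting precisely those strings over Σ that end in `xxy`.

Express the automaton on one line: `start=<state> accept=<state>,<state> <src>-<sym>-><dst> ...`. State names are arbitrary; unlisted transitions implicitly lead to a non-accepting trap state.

Let each state record the length of the longest suffix of the input read so far that is also a prefix of `xxy`. B means the last symbol is `x`; C means the last 2 symbols are `xx`; D means the last 3 symbols are `xxy`. Accept only at D, where the string currently ends in `xxy`.
4 states suffice.
       x  y 
>  A   B  A 
   B   C  A 
   C   C  D 
 * D   B  A 
(> = start, * = accepting)

start=A accept=D A-x->B A-y->A B-x->C B-y->A C-x->C C-y->D D-x->B D-y->A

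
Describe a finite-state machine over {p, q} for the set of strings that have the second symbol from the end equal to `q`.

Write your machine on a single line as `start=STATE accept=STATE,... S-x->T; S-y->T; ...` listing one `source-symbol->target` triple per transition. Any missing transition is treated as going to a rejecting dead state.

A DFA must remember the last 2 symbols (since which symbol is second-to-last isn't known until the input ends). Use one state per possible window of the last ≤2 symbols; accept from those whose window starts with `q`.
With 7 states:
        p   q  
>  S0   S1  S2 
   S1   S3  S4 
   S2   S5  S6 
   S3   S3  S4 
   S4   S5  S6 
 * S5   S3  S4 
 * S6   S5  S6 
(> = start, * = accepting)

start=S0; accept=S5,S6; S0-p->S1; S0-q->S2; S1-p->S3; S1-q->S4; S2-p->S5; S2-q->S6; S3-p->S3; S3-q->S4; S4-p->S5; S4-q->S6; S5-p->S3; S5-q->S4; S6-p->S5; S6-q->S6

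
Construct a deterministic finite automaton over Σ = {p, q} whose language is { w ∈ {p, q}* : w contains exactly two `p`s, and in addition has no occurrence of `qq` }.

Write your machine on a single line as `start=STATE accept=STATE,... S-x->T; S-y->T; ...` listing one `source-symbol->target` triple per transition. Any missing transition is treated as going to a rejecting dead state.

Handle the two conditions separately and then intersect. One (4 states) tracks the count of `p`s, saturating at 3; the other (3 states) tracks partial matches of the forbidden pattern `qq`. Each combined state is a pair, one component from each; accept when both components accept.
12 states suffice.
          p    q  
>  s0     s1   s2 
   s1     s3   s4 
   s2     s1   s5 
 * s3     s6   s7 
   s4     s3   s8 
   s5     s8   s5 
   s6     s6   s9 
 * s7     s6  s10 
   s8    s10   s8 
   s9     s6  s11 
   s10   s11  s10 
   s11   s11  s11 
(> = start, * = accepting)

start=s0; accept=s3,s7; s0-p->s1; s0-q->s2; s1-p->s3; s1-q->s4; s2-p->s1; s2-q->s5; s3-p->s6; s3-q->s7; s4-p->s3; s4-q->s8; s5-p->s8; s5-q->s5; s6-p->s6; s6-q->s9; s7-p->s6; s7-q->s10; s8-p->s10; s8-q->s8; s9-p->s6; s9-q->s11; s10-p->s11; s10-q->s10; s11-p->s11; s11-q->s11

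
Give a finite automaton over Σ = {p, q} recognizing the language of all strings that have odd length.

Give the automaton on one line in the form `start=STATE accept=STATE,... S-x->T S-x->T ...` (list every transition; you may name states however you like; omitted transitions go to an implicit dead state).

start=s0 accept=s1 s0-p->s1 s0-q->s1 s1-p->s0 s1-q->s0

Count input length modulo 2: every symbol advances one step around the cycle s0 → s1 → s0. Accept at s1.
2 states suffice.
        p   q  
>  s0   s1  s1 
 * s1   s0  s0 
(> = start, * = accepting)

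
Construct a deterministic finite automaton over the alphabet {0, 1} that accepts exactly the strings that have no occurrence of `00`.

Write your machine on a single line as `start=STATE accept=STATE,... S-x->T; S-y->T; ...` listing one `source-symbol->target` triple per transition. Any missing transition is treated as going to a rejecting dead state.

Track partial matches of the forbidden pattern `00`. State s2 is a dead state reached once `00` has occurred; every other state accepts. s0 means no part of `00` is currently matched.
A 3-state machine:
        0   1  
>* s0   s1  s0 
 * s1   s2  s0 
   s2   s2  s2 
(> = start, * = accepting)

start=s0; accept=s0,s1; s0-0->s1; s0-1->s0; s1-0->s2; s1-1->s0; s2-0->s2; s2-1->s2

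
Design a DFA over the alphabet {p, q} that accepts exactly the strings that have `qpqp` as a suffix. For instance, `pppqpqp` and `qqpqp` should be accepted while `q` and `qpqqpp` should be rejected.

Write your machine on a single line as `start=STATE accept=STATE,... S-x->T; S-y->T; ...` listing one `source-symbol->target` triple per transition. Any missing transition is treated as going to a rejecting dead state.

start=A; accept=E; A-p->A; A-q->B; B-p->C; B-q->B; C-p->A; C-q->D; D-p->E; D-q->B; E-p->A; E-q->D

Remember how much of `qpqp` the current input suffix matches. State A means no match yet; B means the last symbol is `q`; C means the last 2 symbols are `qp`; D means the last 3 symbols are `qpq`; E means the last 4 symbols are `qpqp`. Only E accepts. On a mismatch, fall back to the longest proper suffix that is still a prefix of `qpqp`.
       p  q 
>  A   A  B 
   B   C  B 
   C   A  D 
   D   E  B 
 * E   A  D 
(> = start, * = accepting)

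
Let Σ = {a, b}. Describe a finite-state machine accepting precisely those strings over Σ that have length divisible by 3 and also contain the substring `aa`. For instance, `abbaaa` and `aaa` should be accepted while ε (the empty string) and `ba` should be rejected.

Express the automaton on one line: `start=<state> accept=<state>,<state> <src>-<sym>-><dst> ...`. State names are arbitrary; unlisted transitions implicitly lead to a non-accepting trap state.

start=s0 accept=s6 s0-a->s1 s0-b->s2 s1-a->s3 s1-b->s4 s2-a->s5 s2-b->s4 s3-a->s6 s3-b->s6 s4-a->s7 s4-b->s0 s5-a->s6 s5-b->s0 s6-a->s8 s6-b->s8 s7-a->s8 s7-b->s2 s8-a->s3 s8-b->s3

Handle the two conditions separately and then intersect. The first has 3 states tracking the input length modulo 3; the second has 3 states tracking whether and how much of `aa` has been seen. A product state is a pair (one from each), accepting exactly when both do.
        a   b  
>  s0   s1  s2 
   s1   s3  s4 
   s2   s5  s4 
   s3   s6  s6 
   s4   s7  s0 
   s5   s6  s0 
 * s6   s8  s8 
   s7   s8  s2 
   s8   s3  s3 
(> = start, * = accepting)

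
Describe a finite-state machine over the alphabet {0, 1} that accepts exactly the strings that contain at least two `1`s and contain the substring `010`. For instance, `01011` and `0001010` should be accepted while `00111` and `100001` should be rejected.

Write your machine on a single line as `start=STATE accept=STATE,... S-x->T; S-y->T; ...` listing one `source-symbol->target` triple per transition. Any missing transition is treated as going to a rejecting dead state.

start=A; accept=K,N; A-0->B; A-1->C; B-0->B; B-1->D; C-0->E; C-1->F; D-0->G; D-1->F; E-0->E; E-1->H; F-0->I; F-1->J; G-0->G; G-1->K; H-0->K; H-1->J; I-0->I; I-1->L; J-0->M; J-1->J; K-0->K; K-1->N; L-0->N; L-1->J; M-0->M; M-1->L; N-0->N; N-1->N

Run two small machines in parallel and take their product. One (4 states) tracks the count of `1`s, saturating at 3; the other (4 states) tracks whether and how much of `010` has been seen. Each combined state is a pair, one component from each; accept when both components accept.
14 states suffice.
       0  1 
>  A   B  C 
   B   B  D 
   C   E  F 
   D   G  F 
   E   E  H 
   F   I  J 
   G   G  K 
   H   K  J 
   I   I  L 
   J   M  J 
 * K   K  N 
   L   N  J 
   M   M  L 
 * N   N  N 
(> = start, * = accepting)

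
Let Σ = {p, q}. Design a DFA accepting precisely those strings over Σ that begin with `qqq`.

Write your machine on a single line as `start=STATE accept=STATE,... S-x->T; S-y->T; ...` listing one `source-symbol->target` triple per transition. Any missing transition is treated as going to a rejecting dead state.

Walk along `qqq` while the input agrees: from S0 take `q` to S1, and so on. Any deviation drops to the rejecting sink S4. Once S3 is reached the prefix is confirmed and every continuation is accepted.
With 5 states:
        p   q  
>  S0   S4  S1 
   S1   S4  S2 
   S2   S4  S3 
 * S3   S3  S3 
   S4   S4  S4 
(> = start, * = accepting)

start=S0; accept=S3; S0-p->S4; S0-q->S1; S1-p->S4; S1-q->S2; S2-p->S4; S2-q->S3; S3-p->S3; S3-q->S3; S4-p->S4; S4-q->S4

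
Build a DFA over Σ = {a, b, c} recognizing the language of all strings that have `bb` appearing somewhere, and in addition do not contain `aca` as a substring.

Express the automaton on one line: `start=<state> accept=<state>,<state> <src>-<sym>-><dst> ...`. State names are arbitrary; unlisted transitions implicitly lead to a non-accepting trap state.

start=q0 accept=q4,q6,q7 q0-a->q1 q0-b->q2 q0-c->q0 q1-a->q1 q1-b->q2 q1-c->q3 q2-a->q1 q2-b->q4 q2-c->q0 q3-a->q5 q3-b->q2 q3-c->q0 q4-a->q6 q4-b->q4 q4-c->q4 q5-a->q5 q5-b->q5 q5-c->q5 q6-a->q6 q6-b->q4 q6-c->q7 q7-a->q5 q7-b->q4 q7-c->q4

Handle the two conditions separately and then intersect. The first has 3 states tracking whether and how much of `bb` has been seen; the second has 4 states tracking partial matches of the forbidden pattern `aca`. A product state is a pair (one from each), accepting exactly when both do. After merging equivalent states the machine shrinks.
An 8-state machine:
        a   b   c  
>  q0   q1  q2  q0 
   q1   q1  q2  q3 
   q2   q1  q4  q0 
   q3   q5  q2  q0 
 * q4   q6  q4  q4 
   q5   q5  q5  q5 
 * q6   q6  q4  q7 
 * q7   q5  q4  q4 
(> = start, * = accepting)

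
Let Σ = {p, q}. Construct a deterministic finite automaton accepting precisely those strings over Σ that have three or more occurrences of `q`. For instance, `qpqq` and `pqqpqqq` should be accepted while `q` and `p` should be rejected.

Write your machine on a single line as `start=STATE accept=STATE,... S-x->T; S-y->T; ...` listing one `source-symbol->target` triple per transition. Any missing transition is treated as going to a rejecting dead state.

start=s0; accept=s3,s4; s0-p->s0; s0-q->s1; s1-p->s1; s1-q->s2; s2-p->s2; s2-q->s3; s3-p->s3; s3-q->s4; s4-p->s4; s4-q->s4

Only the number of `q`s matters, and only up to 4. Make a chain s0 → s1 → s2 → s3 → s4 advanced by each `q` (with s4 absorbing); every other symbol self-loops. The accepting set is {s3, s4}.
5 states suffice.
        p   q  
>  s0   s0  s1 
   s1   s1  s2 
   s2   s2  s3 
 * s3   s3  s4 
 * s4   s4  s4 
(> = start, * = accepting)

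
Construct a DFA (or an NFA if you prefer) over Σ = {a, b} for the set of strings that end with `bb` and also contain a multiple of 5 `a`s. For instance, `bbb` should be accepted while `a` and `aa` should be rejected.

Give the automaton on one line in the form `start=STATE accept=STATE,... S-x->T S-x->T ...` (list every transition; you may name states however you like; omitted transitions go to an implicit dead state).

start=S0 accept=S4 S0-a->S1 S0-b->S2 S1-a->S3 S1-b->S1 S2-a->S1 S2-b->S4 S3-a->S5 S3-b->S3 S4-a->S1 S4-b->S4 S5-a->S6 S5-b->S5 S6-a->S0 S6-b->S6

Run two small machines in parallel and take their product. The first has 3 states tracking how much of the suffix `bb` has currently been matched; the second has 5 states tracking the count of `a`s modulo 5. A product state is a pair (one from each), accepting exactly when both do. After merging equivalent states the machine shrinks.
        a   b  
>  S0   S1  S2 
   S1   S3  S1 
   S2   S1  S4 
   S3   S5  S3 
 * S4   S1  S4 
   S5   S6  S5 
   S6   S0  S6 
(> = start, * = accepting)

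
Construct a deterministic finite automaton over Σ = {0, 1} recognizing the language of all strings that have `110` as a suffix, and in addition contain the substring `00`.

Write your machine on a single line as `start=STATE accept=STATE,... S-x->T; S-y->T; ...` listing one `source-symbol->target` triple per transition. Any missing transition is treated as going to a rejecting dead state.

start=q0; accept=q5; q0-0->q1; q0-1->q0; q1-0->q2; q1-1->q0; q2-0->q2; q2-1->q3; q3-0->q2; q3-1->q4; q4-0->q5; q4-1->q4; q5-0->q2; q5-1->q3

Handle the two conditions separately and then intersect. One (4 states) tracks how much of the suffix `110` has currently been matched; the other (3 states) tracks whether and how much of `00` has been seen. Each combined state is a pair, one component from each; accept when both components accept. After merging equivalent states the machine shrinks.
        0   1  
>  q0   q1  q0 
   q1   q2  q0 
   q2   q2  q3 
   q3   q2  q4 
   q4   q5  q4 
 * q5   q2  q3 
(> = start, * = accepting)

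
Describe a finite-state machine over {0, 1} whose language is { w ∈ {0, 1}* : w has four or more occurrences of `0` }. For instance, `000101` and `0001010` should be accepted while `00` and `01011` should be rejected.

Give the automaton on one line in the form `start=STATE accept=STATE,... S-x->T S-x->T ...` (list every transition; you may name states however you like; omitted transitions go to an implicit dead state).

start=q0 accept=q4,q5 q0-0->q1 q0-1->q0 q1-0->q2 q1-1->q1 q2-0->q3 q2-1->q2 q3-0->q4 q3-1->q3 q4-0->q5 q4-1->q4 q5-0->q5 q5-1->q5

Count `0`s, saturating at 5: states q0 through q4 mean 0 through 4 `0`s seen; q5 means more than 4. Each `0` increments (capped at q5); other symbols loop. Accept from {q4, q5}.
With 6 states:
        0   1  
>  q0   q1  q0 
   q1   q2  q1 
   q2   q3  q2 
   q3   q4  q3 
 * q4   q5  q4 
 * q5   q5  q5 
(> = start, * = accepting)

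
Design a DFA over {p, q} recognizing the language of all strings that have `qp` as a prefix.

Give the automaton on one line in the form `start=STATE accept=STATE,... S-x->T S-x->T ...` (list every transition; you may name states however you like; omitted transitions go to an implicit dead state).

start=S0 accept=S2 S0-p->S3 S0-q->S1 S1-p->S2 S1-q->S3 S2-p->S2 S2-q->S2 S3-p->S3 S3-q->S3

Check the first 2 symbols one by one: S0 through S1 record how many have matched `qp` so far; any wrong symbol goes to the dead state S3. After all 2 match we enter the accepting sink S2.
4 states suffice.
        p   q  
>  S0   S3  S1 
   S1   S2  S3 
 * S2   S2  S2 
   S3   S3  S3 
(> = start, * = accepting)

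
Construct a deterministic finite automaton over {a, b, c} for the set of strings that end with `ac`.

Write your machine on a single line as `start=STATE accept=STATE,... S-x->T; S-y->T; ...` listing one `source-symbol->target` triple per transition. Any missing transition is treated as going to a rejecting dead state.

Remember how much of `ac` the current input suffix matches. State q0 means no match yet; q1 means the last symbol is `a`; q2 means the last 2 symbols are `ac`. Only q2 accepts. On a mismatch, fall back to the longest proper suffix that is still a prefix of `ac`.
3 states suffice.
        a   b   c  
>  q0   q1  q0  q0 
   q1   q1  q0  q2 
 * q2   q1  q0  q0 
(> = start, * = accepting)

start=q0; accept=q2; q0-a->q1; q0-b->q0; q0-c->q0; q1-a->q1; q1-b->q0; q1-c->q2; q2-a->q1; q2-b->q0; q2-c->q0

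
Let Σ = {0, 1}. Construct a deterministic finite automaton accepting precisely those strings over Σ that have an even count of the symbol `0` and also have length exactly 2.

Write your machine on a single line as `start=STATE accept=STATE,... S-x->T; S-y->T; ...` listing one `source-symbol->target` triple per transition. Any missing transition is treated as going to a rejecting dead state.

start=s0; accept=s3; s0-0->s1; s0-1->s2; s1-0->s3; s1-1->s4; s2-0->s4; s2-1->s3; s3-0->s4; s3-1->s4; s4-0->s4; s4-1->s4

Handle the two conditions separately and then intersect. One (2 states) tracks the count of `0`s modulo 2; the other (4 states) tracks the input length, saturating at 3. Each combined state is a pair, one component from each; accept when both components accept. Minimizing collapses redundant product states.
A 5-state machine:
        0   1  
>  s0   s1  s2 
   s1   s3  s4 
   s2   s4  s3 
 * s3   s4  s4 
   s4   s4  s4 
(> = start, * = accepting)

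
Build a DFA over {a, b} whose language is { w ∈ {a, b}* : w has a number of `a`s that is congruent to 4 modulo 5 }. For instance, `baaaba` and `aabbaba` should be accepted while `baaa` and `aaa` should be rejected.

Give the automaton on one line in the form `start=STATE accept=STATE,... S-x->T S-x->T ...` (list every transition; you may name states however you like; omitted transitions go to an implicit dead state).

start=s0 accept=s4 s0-a->s1 s0-b->s0 s1-a->s2 s1-b->s1 s2-a->s3 s2-b->s2 s3-a->s4 s3-b->s3 s4-a->s0 s4-b->s4

Keep the running count of `a`s modulo 5: each `a` advances along the cycle s0 → s1 → s2 → s3 → s4 → s0 while other symbols loop. Accept at s4.
A 5-state machine:
        a   b  
>  s0   s1  s0 
   s1   s2  s1 
   s2   s3  s2 
   s3   s4  s3 
 * s4   s0  s4 
(> = start, * = accepting)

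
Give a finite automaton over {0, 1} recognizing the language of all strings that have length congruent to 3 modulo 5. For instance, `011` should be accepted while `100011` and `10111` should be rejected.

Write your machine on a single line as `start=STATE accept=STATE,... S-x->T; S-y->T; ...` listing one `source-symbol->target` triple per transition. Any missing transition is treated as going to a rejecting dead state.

Count input length modulo 5: every symbol advances one step around the cycle s0 → s1 → s2 → s3 → s4 → s0. Accept at s3.
With 5 states:
        0   1  
>  s0   s1  s1 
   s1   s2  s2 
   s2   s3  s3 
 * s3   s4  s4 
   s4   s0  s0 
(> = start, * = accepting)

start=s0; accept=s3; s0-0->s1; s0-1->s1; s1-0->s2; s1-1->s2; s2-0->s3; s2-1->s3; s3-0->s4; s3-1->s4; s4-0->s0; s4-1->s0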